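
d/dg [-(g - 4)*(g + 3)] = 1 - 2*g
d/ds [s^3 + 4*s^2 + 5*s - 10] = 3*s^2 + 8*s + 5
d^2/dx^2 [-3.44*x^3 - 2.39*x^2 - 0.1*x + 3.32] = -20.64*x - 4.78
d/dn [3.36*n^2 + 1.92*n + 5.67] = 6.72*n + 1.92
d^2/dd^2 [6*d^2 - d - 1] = 12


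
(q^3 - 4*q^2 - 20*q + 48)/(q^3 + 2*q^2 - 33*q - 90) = (q^2 + 2*q - 8)/(q^2 + 8*q + 15)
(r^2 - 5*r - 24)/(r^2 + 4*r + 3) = (r - 8)/(r + 1)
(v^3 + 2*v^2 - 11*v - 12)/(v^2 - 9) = (v^2 + 5*v + 4)/(v + 3)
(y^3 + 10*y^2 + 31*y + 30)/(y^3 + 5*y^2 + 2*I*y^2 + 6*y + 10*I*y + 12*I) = (y + 5)/(y + 2*I)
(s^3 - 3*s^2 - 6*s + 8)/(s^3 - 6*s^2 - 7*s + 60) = (s^2 + s - 2)/(s^2 - 2*s - 15)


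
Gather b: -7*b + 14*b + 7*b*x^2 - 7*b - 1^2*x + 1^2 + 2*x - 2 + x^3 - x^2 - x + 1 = 7*b*x^2 + x^3 - x^2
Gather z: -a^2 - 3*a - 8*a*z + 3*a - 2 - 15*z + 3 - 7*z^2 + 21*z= -a^2 - 7*z^2 + z*(6 - 8*a) + 1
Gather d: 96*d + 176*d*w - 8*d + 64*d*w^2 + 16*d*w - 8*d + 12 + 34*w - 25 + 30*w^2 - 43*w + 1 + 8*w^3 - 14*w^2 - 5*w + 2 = d*(64*w^2 + 192*w + 80) + 8*w^3 + 16*w^2 - 14*w - 10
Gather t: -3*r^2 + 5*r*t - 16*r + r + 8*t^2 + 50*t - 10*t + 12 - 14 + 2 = -3*r^2 - 15*r + 8*t^2 + t*(5*r + 40)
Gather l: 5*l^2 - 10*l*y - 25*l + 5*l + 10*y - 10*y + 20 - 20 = 5*l^2 + l*(-10*y - 20)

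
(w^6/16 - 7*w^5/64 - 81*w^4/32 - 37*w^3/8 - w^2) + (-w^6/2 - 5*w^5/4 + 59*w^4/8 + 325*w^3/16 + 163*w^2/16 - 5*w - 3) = -7*w^6/16 - 87*w^5/64 + 155*w^4/32 + 251*w^3/16 + 147*w^2/16 - 5*w - 3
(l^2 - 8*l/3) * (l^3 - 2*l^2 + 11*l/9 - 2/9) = l^5 - 14*l^4/3 + 59*l^3/9 - 94*l^2/27 + 16*l/27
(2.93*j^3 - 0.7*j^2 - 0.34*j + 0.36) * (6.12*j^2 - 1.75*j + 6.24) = 17.9316*j^5 - 9.4115*j^4 + 17.4274*j^3 - 1.5698*j^2 - 2.7516*j + 2.2464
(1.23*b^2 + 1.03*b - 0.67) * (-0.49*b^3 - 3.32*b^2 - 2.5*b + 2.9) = -0.6027*b^5 - 4.5883*b^4 - 6.1663*b^3 + 3.2164*b^2 + 4.662*b - 1.943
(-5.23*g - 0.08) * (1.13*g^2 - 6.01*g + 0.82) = -5.9099*g^3 + 31.3419*g^2 - 3.8078*g - 0.0656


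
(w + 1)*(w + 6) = w^2 + 7*w + 6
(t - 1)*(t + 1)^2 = t^3 + t^2 - t - 1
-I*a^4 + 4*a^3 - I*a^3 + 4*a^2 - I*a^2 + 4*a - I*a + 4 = (a - I)*(a + I)*(a + 4*I)*(-I*a - I)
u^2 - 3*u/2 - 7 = (u - 7/2)*(u + 2)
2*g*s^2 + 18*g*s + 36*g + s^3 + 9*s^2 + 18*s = (2*g + s)*(s + 3)*(s + 6)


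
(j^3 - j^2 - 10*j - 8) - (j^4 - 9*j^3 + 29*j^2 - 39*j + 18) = -j^4 + 10*j^3 - 30*j^2 + 29*j - 26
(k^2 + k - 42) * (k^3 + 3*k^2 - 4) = k^5 + 4*k^4 - 39*k^3 - 130*k^2 - 4*k + 168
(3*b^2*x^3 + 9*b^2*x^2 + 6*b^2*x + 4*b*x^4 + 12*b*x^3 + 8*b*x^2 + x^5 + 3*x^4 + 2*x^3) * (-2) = -6*b^2*x^3 - 18*b^2*x^2 - 12*b^2*x - 8*b*x^4 - 24*b*x^3 - 16*b*x^2 - 2*x^5 - 6*x^4 - 4*x^3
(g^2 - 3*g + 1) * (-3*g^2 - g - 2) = -3*g^4 + 8*g^3 - 2*g^2 + 5*g - 2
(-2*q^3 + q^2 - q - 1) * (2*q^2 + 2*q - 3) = -4*q^5 - 2*q^4 + 6*q^3 - 7*q^2 + q + 3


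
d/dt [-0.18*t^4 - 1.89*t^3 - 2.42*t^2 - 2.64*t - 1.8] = -0.72*t^3 - 5.67*t^2 - 4.84*t - 2.64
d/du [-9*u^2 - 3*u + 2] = -18*u - 3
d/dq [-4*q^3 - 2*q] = -12*q^2 - 2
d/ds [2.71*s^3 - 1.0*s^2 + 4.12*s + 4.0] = 8.13*s^2 - 2.0*s + 4.12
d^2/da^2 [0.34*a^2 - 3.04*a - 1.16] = 0.680000000000000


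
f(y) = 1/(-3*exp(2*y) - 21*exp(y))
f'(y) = (6*exp(2*y) + 21*exp(y))/(-3*exp(2*y) - 21*exp(y))^2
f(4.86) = -0.00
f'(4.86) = 0.00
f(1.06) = -0.01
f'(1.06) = 0.02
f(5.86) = -0.00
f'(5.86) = 0.00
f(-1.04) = -0.13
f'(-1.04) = 0.13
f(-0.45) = -0.07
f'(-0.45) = 0.07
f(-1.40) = -0.19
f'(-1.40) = 0.19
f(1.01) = -0.01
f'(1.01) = 0.02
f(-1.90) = -0.31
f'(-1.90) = 0.32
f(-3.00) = -0.95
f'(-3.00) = 0.96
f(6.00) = 0.00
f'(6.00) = 0.00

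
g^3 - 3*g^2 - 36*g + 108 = (g - 6)*(g - 3)*(g + 6)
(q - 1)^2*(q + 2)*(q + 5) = q^4 + 5*q^3 - 3*q^2 - 13*q + 10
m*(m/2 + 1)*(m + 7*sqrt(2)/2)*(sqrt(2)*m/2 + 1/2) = sqrt(2)*m^4/4 + sqrt(2)*m^3/2 + 2*m^3 + 7*sqrt(2)*m^2/8 + 4*m^2 + 7*sqrt(2)*m/4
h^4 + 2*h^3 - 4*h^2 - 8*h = h*(h - 2)*(h + 2)^2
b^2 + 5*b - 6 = (b - 1)*(b + 6)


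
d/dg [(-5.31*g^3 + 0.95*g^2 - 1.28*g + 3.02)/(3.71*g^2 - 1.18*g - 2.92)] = (-19.7001*g^4 + 12.5316*g^3 + 50.1434*g^2 - 27.9564*g + 7.3012)/(13.7641*g^4 - 8.7556*g^3 - 20.274*g^2 + 6.8912*g + 8.5264)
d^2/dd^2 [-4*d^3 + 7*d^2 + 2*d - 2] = 14 - 24*d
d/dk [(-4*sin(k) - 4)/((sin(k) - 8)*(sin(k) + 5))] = 4*(sin(k)^2 + 2*sin(k) + 37)*cos(k)/((sin(k) - 8)^2*(sin(k) + 5)^2)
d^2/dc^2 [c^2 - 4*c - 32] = 2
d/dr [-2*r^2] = -4*r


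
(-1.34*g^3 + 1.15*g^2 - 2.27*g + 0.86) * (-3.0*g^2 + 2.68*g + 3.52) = 4.02*g^5 - 7.0412*g^4 + 5.1752*g^3 - 4.6156*g^2 - 5.6856*g + 3.0272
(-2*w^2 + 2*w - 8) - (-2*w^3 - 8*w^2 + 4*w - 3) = 2*w^3 + 6*w^2 - 2*w - 5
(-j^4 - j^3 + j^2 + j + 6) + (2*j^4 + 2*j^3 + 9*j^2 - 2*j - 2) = j^4 + j^3 + 10*j^2 - j + 4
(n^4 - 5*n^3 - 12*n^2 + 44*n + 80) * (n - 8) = n^5 - 13*n^4 + 28*n^3 + 140*n^2 - 272*n - 640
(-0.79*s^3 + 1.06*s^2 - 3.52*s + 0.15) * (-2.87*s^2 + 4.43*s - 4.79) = 2.2673*s^5 - 6.5419*s^4 + 18.5823*s^3 - 21.1015*s^2 + 17.5253*s - 0.7185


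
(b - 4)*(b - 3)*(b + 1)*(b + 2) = b^4 - 4*b^3 - 7*b^2 + 22*b + 24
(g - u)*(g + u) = g^2 - u^2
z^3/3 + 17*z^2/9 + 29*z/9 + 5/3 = (z/3 + 1)*(z + 1)*(z + 5/3)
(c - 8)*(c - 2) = c^2 - 10*c + 16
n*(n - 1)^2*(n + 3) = n^4 + n^3 - 5*n^2 + 3*n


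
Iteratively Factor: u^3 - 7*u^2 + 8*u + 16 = (u - 4)*(u^2 - 3*u - 4) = (u - 4)*(u + 1)*(u - 4)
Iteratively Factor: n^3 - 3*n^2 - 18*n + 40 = (n - 5)*(n^2 + 2*n - 8) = (n - 5)*(n + 4)*(n - 2)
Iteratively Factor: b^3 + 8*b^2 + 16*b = (b + 4)*(b^2 + 4*b) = (b + 4)^2*(b)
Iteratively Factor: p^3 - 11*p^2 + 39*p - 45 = (p - 3)*(p^2 - 8*p + 15) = (p - 3)^2*(p - 5)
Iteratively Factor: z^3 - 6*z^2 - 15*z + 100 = (z - 5)*(z^2 - z - 20) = (z - 5)^2*(z + 4)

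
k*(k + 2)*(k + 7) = k^3 + 9*k^2 + 14*k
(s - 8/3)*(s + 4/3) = s^2 - 4*s/3 - 32/9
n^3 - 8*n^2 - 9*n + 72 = (n - 8)*(n - 3)*(n + 3)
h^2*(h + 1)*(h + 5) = h^4 + 6*h^3 + 5*h^2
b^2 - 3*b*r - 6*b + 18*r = (b - 6)*(b - 3*r)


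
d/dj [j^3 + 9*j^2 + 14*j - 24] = 3*j^2 + 18*j + 14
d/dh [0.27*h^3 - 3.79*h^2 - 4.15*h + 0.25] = 0.81*h^2 - 7.58*h - 4.15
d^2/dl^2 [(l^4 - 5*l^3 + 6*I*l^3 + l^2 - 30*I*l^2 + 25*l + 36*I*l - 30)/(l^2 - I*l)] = 2*(l^6 - 3*I*l^5 - 3*l^4 + l^3*(60 + 31*I) - 90*l^2 + 90*I*l + 30)/(l^3*(l^3 - 3*I*l^2 - 3*l + I))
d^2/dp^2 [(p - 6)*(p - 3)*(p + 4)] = 6*p - 10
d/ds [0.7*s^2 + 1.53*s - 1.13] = 1.4*s + 1.53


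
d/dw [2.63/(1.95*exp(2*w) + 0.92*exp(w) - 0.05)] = (-10.257*exp(w) - 2.4196)*exp(w)/(1.95*exp(2*w) + 0.92*exp(w) - 0.05)^2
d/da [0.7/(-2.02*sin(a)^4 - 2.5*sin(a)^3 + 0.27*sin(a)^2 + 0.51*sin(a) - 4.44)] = (5.656*sin(a)^3 + 5.25*sin(a)^2 - 0.378*sin(a) - 0.357)*cos(a)/(2.02*sin(a)^4 + 2.5*sin(a)^3 - 0.27*sin(a)^2 - 0.51*sin(a) + 4.44)^2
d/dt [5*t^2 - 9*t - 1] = 10*t - 9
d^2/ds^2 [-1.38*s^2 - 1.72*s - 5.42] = -2.76000000000000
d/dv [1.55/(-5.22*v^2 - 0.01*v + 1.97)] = (16.182*v + 0.0155)/(5.22*v^2 + 0.01*v - 1.97)^2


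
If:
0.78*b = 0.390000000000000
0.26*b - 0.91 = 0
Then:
No Solution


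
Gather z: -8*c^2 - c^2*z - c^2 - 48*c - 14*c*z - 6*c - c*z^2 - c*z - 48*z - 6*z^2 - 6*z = -9*c^2 - 54*c + z^2*(-c - 6) + z*(-c^2 - 15*c - 54)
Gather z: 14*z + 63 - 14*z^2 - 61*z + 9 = -14*z^2 - 47*z + 72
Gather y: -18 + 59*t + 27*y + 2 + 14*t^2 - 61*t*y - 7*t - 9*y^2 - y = 14*t^2 + 52*t - 9*y^2 + y*(26 - 61*t) - 16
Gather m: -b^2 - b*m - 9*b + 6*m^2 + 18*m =-b^2 - 9*b + 6*m^2 + m*(18 - b)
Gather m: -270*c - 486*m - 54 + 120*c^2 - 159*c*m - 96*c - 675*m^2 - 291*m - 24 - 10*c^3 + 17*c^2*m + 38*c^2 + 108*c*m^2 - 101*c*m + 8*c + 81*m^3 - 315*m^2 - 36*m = -10*c^3 + 158*c^2 - 358*c + 81*m^3 + m^2*(108*c - 990) + m*(17*c^2 - 260*c - 813) - 78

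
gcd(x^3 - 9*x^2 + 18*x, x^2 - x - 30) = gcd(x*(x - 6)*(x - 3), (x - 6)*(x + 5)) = x - 6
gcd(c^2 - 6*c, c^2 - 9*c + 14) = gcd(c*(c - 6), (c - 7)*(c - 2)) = 1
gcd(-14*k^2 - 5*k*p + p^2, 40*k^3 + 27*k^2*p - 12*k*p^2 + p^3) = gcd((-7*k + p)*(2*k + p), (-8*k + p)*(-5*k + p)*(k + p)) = 1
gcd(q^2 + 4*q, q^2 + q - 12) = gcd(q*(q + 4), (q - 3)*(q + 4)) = q + 4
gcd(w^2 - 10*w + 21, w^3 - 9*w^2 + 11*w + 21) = w^2 - 10*w + 21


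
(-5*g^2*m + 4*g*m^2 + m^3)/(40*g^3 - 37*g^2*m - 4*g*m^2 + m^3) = -m/(8*g - m)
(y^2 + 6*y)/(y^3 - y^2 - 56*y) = (y + 6)/(y^2 - y - 56)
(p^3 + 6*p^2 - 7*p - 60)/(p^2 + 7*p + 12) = (p^2 + 2*p - 15)/(p + 3)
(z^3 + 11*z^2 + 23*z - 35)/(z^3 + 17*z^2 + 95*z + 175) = (z - 1)/(z + 5)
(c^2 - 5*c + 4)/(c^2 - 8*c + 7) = (c - 4)/(c - 7)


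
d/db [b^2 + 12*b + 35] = 2*b + 12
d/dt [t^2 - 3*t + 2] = 2*t - 3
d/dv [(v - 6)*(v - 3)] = 2*v - 9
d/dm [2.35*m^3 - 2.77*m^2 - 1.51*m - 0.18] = 7.05*m^2 - 5.54*m - 1.51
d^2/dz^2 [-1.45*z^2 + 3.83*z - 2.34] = -2.90000000000000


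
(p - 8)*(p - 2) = p^2 - 10*p + 16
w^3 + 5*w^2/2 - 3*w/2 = w*(w - 1/2)*(w + 3)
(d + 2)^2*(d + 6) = d^3 + 10*d^2 + 28*d + 24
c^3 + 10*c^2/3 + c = c*(c + 1/3)*(c + 3)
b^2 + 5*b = b*(b + 5)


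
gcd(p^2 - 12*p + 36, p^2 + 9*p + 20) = 1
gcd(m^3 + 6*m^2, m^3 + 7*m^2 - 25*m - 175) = 1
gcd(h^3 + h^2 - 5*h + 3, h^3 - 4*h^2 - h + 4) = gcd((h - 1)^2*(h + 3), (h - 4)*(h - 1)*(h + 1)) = h - 1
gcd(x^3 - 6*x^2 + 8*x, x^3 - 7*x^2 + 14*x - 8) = x^2 - 6*x + 8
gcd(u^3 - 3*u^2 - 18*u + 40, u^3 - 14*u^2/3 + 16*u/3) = u - 2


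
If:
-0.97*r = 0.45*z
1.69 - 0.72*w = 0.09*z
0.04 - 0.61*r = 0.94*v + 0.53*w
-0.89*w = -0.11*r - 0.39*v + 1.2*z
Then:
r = 1.21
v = -2.25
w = 2.67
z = -2.60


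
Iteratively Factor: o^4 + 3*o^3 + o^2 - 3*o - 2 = (o + 1)*(o^3 + 2*o^2 - o - 2) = (o + 1)*(o + 2)*(o^2 - 1) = (o + 1)^2*(o + 2)*(o - 1)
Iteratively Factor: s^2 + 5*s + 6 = (s + 3)*(s + 2)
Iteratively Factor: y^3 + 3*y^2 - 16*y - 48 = (y + 4)*(y^2 - y - 12) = (y - 4)*(y + 4)*(y + 3)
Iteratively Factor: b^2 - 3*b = (b - 3)*(b)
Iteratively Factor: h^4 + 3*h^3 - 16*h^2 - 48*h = (h)*(h^3 + 3*h^2 - 16*h - 48) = h*(h - 4)*(h^2 + 7*h + 12) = h*(h - 4)*(h + 4)*(h + 3)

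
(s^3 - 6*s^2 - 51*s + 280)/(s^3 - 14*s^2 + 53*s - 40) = (s + 7)/(s - 1)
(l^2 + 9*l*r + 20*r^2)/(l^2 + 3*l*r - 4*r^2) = (-l - 5*r)/(-l + r)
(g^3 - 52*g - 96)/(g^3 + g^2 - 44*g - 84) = (g - 8)/(g - 7)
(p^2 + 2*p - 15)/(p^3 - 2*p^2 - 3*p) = (p + 5)/(p*(p + 1))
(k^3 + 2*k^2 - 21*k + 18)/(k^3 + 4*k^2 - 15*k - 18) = (k - 1)/(k + 1)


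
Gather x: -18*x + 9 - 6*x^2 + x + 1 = -6*x^2 - 17*x + 10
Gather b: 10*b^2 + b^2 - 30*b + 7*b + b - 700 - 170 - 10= 11*b^2 - 22*b - 880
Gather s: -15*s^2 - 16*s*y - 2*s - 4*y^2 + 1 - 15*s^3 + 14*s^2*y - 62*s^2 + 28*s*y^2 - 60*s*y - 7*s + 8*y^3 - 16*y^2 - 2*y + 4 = -15*s^3 + s^2*(14*y - 77) + s*(28*y^2 - 76*y - 9) + 8*y^3 - 20*y^2 - 2*y + 5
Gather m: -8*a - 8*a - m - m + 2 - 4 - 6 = -16*a - 2*m - 8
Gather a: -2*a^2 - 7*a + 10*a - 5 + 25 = -2*a^2 + 3*a + 20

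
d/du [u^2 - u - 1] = 2*u - 1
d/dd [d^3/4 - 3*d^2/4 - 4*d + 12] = 3*d^2/4 - 3*d/2 - 4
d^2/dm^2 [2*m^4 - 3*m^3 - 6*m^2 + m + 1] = 24*m^2 - 18*m - 12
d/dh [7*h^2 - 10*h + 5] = 14*h - 10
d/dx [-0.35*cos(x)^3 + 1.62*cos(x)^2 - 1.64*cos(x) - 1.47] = (1.05*cos(x)^2 - 3.24*cos(x) + 1.64)*sin(x)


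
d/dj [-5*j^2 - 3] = -10*j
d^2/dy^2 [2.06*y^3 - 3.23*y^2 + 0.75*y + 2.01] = 12.36*y - 6.46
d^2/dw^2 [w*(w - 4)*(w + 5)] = 6*w + 2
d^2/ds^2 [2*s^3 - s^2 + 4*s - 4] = 12*s - 2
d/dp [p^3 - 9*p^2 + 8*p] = 3*p^2 - 18*p + 8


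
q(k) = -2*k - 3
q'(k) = -2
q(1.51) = -6.02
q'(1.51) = -2.00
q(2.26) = -7.52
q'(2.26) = -2.00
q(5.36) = -13.72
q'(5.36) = -2.00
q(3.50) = -10.00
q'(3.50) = -2.00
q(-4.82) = 6.64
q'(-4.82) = -2.00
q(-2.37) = 1.74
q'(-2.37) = -2.00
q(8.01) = -19.02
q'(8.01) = -2.00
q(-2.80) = 2.60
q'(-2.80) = -2.00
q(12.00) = -27.00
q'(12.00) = -2.00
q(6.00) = -15.00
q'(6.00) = -2.00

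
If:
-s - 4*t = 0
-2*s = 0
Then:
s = 0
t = 0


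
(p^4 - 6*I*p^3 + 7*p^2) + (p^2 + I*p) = p^4 - 6*I*p^3 + 8*p^2 + I*p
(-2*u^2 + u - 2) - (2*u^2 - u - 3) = -4*u^2 + 2*u + 1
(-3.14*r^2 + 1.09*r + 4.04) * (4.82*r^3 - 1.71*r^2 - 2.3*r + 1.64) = -15.1348*r^5 + 10.6232*r^4 + 24.8309*r^3 - 14.565*r^2 - 7.5044*r + 6.6256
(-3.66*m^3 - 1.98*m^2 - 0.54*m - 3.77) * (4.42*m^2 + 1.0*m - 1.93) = -16.1772*m^5 - 12.4116*m^4 + 2.697*m^3 - 13.382*m^2 - 2.7278*m + 7.2761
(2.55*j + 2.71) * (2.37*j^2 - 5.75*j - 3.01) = 6.0435*j^3 - 8.2398*j^2 - 23.258*j - 8.1571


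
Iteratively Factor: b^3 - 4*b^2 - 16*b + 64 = (b + 4)*(b^2 - 8*b + 16) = (b - 4)*(b + 4)*(b - 4)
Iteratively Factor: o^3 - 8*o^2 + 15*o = (o)*(o^2 - 8*o + 15) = o*(o - 5)*(o - 3)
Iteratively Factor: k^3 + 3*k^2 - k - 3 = (k + 1)*(k^2 + 2*k - 3) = (k + 1)*(k + 3)*(k - 1)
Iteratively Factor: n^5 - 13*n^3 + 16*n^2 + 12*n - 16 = (n - 2)*(n^4 + 2*n^3 - 9*n^2 - 2*n + 8) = (n - 2)*(n + 4)*(n^3 - 2*n^2 - n + 2) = (n - 2)*(n + 1)*(n + 4)*(n^2 - 3*n + 2) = (n - 2)^2*(n + 1)*(n + 4)*(n - 1)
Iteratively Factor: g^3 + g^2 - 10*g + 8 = (g - 2)*(g^2 + 3*g - 4) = (g - 2)*(g + 4)*(g - 1)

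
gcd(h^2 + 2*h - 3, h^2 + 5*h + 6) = h + 3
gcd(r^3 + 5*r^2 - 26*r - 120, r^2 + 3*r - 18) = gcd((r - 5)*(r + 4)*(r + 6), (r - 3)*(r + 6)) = r + 6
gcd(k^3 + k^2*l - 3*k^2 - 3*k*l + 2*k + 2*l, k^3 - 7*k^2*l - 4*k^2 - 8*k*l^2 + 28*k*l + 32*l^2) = k + l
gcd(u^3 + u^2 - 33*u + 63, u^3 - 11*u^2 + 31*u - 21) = u - 3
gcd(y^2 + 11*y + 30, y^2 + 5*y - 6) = y + 6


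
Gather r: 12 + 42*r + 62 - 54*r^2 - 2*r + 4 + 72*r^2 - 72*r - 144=18*r^2 - 32*r - 66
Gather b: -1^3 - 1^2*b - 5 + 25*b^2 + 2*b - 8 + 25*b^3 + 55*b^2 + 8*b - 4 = 25*b^3 + 80*b^2 + 9*b - 18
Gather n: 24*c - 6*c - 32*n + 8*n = 18*c - 24*n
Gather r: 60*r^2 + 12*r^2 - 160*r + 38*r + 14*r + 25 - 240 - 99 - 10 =72*r^2 - 108*r - 324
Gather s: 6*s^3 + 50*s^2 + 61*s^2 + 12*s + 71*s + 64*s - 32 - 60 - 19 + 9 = 6*s^3 + 111*s^2 + 147*s - 102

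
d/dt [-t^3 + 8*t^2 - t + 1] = -3*t^2 + 16*t - 1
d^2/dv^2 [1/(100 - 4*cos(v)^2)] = (sin(v)^4 - 51*sin(v)^2/2 + 12)/(cos(v)^2 - 25)^3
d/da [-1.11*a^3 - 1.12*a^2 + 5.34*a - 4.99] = -3.33*a^2 - 2.24*a + 5.34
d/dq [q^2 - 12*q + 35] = 2*q - 12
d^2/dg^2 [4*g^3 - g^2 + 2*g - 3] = 24*g - 2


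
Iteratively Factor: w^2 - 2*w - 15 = (w - 5)*(w + 3)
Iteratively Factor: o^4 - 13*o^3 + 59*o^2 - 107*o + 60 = (o - 4)*(o^3 - 9*o^2 + 23*o - 15) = (o - 4)*(o - 1)*(o^2 - 8*o + 15) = (o - 5)*(o - 4)*(o - 1)*(o - 3)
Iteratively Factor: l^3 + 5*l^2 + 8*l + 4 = (l + 2)*(l^2 + 3*l + 2) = (l + 1)*(l + 2)*(l + 2)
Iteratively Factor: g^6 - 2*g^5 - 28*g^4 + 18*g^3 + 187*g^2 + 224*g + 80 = (g + 1)*(g^5 - 3*g^4 - 25*g^3 + 43*g^2 + 144*g + 80) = (g + 1)*(g + 4)*(g^4 - 7*g^3 + 3*g^2 + 31*g + 20) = (g + 1)^2*(g + 4)*(g^3 - 8*g^2 + 11*g + 20) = (g - 4)*(g + 1)^2*(g + 4)*(g^2 - 4*g - 5) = (g - 5)*(g - 4)*(g + 1)^2*(g + 4)*(g + 1)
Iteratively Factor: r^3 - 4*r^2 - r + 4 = (r + 1)*(r^2 - 5*r + 4) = (r - 4)*(r + 1)*(r - 1)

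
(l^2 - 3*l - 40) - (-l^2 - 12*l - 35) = 2*l^2 + 9*l - 5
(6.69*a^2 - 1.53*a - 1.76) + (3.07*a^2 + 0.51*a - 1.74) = 9.76*a^2 - 1.02*a - 3.5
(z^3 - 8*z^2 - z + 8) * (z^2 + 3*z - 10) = z^5 - 5*z^4 - 35*z^3 + 85*z^2 + 34*z - 80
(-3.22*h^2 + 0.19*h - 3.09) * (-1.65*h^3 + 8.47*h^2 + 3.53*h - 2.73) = 5.313*h^5 - 27.5869*h^4 - 4.6588*h^3 - 16.711*h^2 - 11.4264*h + 8.4357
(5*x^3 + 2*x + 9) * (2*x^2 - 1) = 10*x^5 - x^3 + 18*x^2 - 2*x - 9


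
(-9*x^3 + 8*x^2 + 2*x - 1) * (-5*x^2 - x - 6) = 45*x^5 - 31*x^4 + 36*x^3 - 45*x^2 - 11*x + 6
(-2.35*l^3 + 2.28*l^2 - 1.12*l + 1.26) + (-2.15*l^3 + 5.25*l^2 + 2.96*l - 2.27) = -4.5*l^3 + 7.53*l^2 + 1.84*l - 1.01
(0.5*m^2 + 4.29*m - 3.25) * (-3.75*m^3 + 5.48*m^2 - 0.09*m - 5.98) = -1.875*m^5 - 13.3475*m^4 + 35.6517*m^3 - 21.1861*m^2 - 25.3617*m + 19.435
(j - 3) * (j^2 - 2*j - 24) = j^3 - 5*j^2 - 18*j + 72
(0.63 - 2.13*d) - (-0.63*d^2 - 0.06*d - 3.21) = 0.63*d^2 - 2.07*d + 3.84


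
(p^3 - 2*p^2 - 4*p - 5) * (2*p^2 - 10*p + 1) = 2*p^5 - 14*p^4 + 13*p^3 + 28*p^2 + 46*p - 5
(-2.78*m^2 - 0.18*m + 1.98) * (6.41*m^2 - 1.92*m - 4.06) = -17.8198*m^4 + 4.1838*m^3 + 24.3242*m^2 - 3.0708*m - 8.0388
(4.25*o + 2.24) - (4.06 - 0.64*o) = 4.89*o - 1.82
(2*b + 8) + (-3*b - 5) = 3 - b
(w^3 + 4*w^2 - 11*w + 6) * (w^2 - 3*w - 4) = w^5 + w^4 - 27*w^3 + 23*w^2 + 26*w - 24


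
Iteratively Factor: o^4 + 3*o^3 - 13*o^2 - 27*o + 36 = (o + 4)*(o^3 - o^2 - 9*o + 9) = (o - 3)*(o + 4)*(o^2 + 2*o - 3) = (o - 3)*(o + 3)*(o + 4)*(o - 1)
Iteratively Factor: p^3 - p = (p + 1)*(p^2 - p) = p*(p + 1)*(p - 1)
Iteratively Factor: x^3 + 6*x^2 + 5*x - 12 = (x + 4)*(x^2 + 2*x - 3) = (x - 1)*(x + 4)*(x + 3)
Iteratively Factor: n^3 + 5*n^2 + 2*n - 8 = (n + 4)*(n^2 + n - 2) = (n - 1)*(n + 4)*(n + 2)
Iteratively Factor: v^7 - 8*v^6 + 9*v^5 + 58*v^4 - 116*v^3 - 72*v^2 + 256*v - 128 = (v + 2)*(v^6 - 10*v^5 + 29*v^4 - 116*v^2 + 160*v - 64) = (v - 4)*(v + 2)*(v^5 - 6*v^4 + 5*v^3 + 20*v^2 - 36*v + 16) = (v - 4)*(v + 2)^2*(v^4 - 8*v^3 + 21*v^2 - 22*v + 8) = (v - 4)^2*(v + 2)^2*(v^3 - 4*v^2 + 5*v - 2) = (v - 4)^2*(v - 2)*(v + 2)^2*(v^2 - 2*v + 1) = (v - 4)^2*(v - 2)*(v - 1)*(v + 2)^2*(v - 1)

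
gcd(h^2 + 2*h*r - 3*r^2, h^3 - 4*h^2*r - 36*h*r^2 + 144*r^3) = 1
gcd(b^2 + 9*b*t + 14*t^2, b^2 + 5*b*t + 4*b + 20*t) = 1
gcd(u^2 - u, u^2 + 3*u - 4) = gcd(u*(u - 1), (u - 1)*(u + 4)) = u - 1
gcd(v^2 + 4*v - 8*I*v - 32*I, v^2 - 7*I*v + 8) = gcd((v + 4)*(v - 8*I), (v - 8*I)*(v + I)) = v - 8*I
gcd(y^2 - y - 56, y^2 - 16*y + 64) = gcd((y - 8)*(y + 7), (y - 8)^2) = y - 8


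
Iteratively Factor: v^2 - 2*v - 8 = (v - 4)*(v + 2)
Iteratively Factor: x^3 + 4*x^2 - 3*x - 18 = (x + 3)*(x^2 + x - 6) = (x - 2)*(x + 3)*(x + 3)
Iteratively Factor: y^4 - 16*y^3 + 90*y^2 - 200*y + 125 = (y - 1)*(y^3 - 15*y^2 + 75*y - 125) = (y - 5)*(y - 1)*(y^2 - 10*y + 25) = (y - 5)^2*(y - 1)*(y - 5)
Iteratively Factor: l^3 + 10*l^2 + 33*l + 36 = (l + 3)*(l^2 + 7*l + 12) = (l + 3)*(l + 4)*(l + 3)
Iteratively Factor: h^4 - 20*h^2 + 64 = (h - 2)*(h^3 + 2*h^2 - 16*h - 32) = (h - 4)*(h - 2)*(h^2 + 6*h + 8) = (h - 4)*(h - 2)*(h + 2)*(h + 4)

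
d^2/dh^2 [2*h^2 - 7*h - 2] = 4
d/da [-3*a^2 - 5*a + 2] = -6*a - 5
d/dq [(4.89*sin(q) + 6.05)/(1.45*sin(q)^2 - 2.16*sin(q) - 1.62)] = (-7.0905*sin(q)^2 - 17.545*sin(q) + 5.1462)*cos(q)/(2.1025*sin(q)^4 - 6.264*sin(q)^3 - 0.0324*sin(q)^2 + 6.9984*sin(q) + 2.6244)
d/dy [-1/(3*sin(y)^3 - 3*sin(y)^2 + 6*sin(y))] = (3*cos(y) - 2/tan(y) + 2*cos(y)/sin(y)^2)/(3*(sin(y)^2 - sin(y) + 2)^2)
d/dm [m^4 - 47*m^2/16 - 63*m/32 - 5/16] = 4*m^3 - 47*m/8 - 63/32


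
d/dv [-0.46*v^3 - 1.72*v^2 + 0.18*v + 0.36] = -1.38*v^2 - 3.44*v + 0.18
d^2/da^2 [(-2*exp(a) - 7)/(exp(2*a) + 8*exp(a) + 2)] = 2*(-exp(4*a) - 6*exp(3*a) - 72*exp(2*a) - 180*exp(a) + 52)*exp(a)/(exp(6*a) + 24*exp(5*a) + 198*exp(4*a) + 608*exp(3*a) + 396*exp(2*a) + 96*exp(a) + 8)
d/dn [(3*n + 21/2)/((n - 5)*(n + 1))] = 3*(-n^2 - 7*n + 9)/(n^4 - 8*n^3 + 6*n^2 + 40*n + 25)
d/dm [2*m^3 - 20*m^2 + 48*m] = 6*m^2 - 40*m + 48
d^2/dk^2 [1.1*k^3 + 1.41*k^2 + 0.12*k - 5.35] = 6.6*k + 2.82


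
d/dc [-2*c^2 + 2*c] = 2 - 4*c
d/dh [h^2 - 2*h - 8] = 2*h - 2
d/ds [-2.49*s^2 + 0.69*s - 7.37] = 0.69 - 4.98*s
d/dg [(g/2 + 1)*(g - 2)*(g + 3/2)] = 3*g^2/2 + 3*g/2 - 2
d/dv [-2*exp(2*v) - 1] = -4*exp(2*v)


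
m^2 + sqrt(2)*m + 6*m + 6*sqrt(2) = (m + 6)*(m + sqrt(2))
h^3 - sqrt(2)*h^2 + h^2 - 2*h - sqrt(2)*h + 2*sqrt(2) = (h - 1)*(h + 2)*(h - sqrt(2))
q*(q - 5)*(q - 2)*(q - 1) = q^4 - 8*q^3 + 17*q^2 - 10*q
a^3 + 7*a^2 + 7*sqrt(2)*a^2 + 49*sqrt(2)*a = a*(a + 7)*(a + 7*sqrt(2))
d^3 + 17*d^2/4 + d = d*(d + 1/4)*(d + 4)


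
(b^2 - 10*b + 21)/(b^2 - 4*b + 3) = (b - 7)/(b - 1)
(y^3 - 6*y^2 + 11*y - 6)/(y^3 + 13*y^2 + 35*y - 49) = (y^2 - 5*y + 6)/(y^2 + 14*y + 49)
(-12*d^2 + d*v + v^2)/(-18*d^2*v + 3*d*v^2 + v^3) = (4*d + v)/(v*(6*d + v))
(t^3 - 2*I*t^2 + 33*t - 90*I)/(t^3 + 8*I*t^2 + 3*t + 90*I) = (t - 5*I)/(t + 5*I)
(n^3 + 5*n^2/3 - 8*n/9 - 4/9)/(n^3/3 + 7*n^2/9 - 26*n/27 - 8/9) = 3*(9*n^3 + 15*n^2 - 8*n - 4)/(9*n^3 + 21*n^2 - 26*n - 24)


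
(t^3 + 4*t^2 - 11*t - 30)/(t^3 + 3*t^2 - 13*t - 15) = (t + 2)/(t + 1)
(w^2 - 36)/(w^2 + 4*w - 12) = (w - 6)/(w - 2)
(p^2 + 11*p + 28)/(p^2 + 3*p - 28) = (p + 4)/(p - 4)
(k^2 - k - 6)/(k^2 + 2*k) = (k - 3)/k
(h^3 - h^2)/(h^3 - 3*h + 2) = h^2/(h^2 + h - 2)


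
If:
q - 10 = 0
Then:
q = 10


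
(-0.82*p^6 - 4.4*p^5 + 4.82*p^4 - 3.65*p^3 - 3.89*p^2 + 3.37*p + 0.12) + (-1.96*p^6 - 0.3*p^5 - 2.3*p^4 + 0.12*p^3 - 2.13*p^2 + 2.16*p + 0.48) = -2.78*p^6 - 4.7*p^5 + 2.52*p^4 - 3.53*p^3 - 6.02*p^2 + 5.53*p + 0.6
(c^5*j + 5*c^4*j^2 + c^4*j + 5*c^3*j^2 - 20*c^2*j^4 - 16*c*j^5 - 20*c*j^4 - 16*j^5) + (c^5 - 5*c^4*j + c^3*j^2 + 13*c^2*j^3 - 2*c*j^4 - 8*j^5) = c^5*j + c^5 + 5*c^4*j^2 - 4*c^4*j + 6*c^3*j^2 - 20*c^2*j^4 + 13*c^2*j^3 - 16*c*j^5 - 22*c*j^4 - 24*j^5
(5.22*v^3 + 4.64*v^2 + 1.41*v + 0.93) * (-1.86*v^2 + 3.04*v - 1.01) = -9.7092*v^5 + 7.2384*v^4 + 6.2108*v^3 - 2.1298*v^2 + 1.4031*v - 0.9393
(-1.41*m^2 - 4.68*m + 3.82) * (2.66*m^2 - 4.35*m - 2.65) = -3.7506*m^4 - 6.3153*m^3 + 34.2557*m^2 - 4.215*m - 10.123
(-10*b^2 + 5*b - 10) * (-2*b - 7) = 20*b^3 + 60*b^2 - 15*b + 70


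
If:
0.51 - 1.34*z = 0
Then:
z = 0.38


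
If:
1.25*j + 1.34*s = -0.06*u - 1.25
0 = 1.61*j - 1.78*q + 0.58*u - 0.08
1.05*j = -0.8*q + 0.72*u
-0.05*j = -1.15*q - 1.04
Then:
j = -0.39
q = -0.92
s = -0.49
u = -1.60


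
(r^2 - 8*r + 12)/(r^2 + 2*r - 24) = (r^2 - 8*r + 12)/(r^2 + 2*r - 24)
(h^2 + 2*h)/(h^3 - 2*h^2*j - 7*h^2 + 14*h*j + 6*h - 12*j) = h*(h + 2)/(h^3 - 2*h^2*j - 7*h^2 + 14*h*j + 6*h - 12*j)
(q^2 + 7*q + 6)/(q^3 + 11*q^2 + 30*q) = (q + 1)/(q*(q + 5))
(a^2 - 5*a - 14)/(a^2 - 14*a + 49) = (a + 2)/(a - 7)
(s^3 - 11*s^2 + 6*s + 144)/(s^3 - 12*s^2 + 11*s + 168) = (s - 6)/(s - 7)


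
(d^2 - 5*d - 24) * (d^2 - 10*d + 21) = d^4 - 15*d^3 + 47*d^2 + 135*d - 504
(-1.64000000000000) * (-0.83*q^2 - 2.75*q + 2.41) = 1.3612*q^2 + 4.51*q - 3.9524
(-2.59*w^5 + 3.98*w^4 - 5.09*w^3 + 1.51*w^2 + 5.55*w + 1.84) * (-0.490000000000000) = 1.2691*w^5 - 1.9502*w^4 + 2.4941*w^3 - 0.7399*w^2 - 2.7195*w - 0.9016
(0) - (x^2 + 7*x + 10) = -x^2 - 7*x - 10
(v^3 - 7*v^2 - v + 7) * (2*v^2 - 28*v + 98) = 2*v^5 - 42*v^4 + 292*v^3 - 644*v^2 - 294*v + 686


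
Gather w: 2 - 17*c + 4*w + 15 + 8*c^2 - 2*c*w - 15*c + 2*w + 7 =8*c^2 - 32*c + w*(6 - 2*c) + 24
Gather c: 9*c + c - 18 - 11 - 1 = 10*c - 30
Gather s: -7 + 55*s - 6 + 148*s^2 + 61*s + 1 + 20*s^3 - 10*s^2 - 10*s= 20*s^3 + 138*s^2 + 106*s - 12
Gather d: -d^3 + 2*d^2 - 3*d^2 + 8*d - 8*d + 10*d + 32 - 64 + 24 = -d^3 - d^2 + 10*d - 8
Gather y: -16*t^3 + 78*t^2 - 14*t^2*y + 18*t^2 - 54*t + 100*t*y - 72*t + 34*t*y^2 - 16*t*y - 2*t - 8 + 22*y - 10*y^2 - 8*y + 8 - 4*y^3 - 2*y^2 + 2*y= -16*t^3 + 96*t^2 - 128*t - 4*y^3 + y^2*(34*t - 12) + y*(-14*t^2 + 84*t + 16)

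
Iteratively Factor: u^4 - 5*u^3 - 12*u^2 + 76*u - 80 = (u - 5)*(u^3 - 12*u + 16) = (u - 5)*(u - 2)*(u^2 + 2*u - 8) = (u - 5)*(u - 2)*(u + 4)*(u - 2)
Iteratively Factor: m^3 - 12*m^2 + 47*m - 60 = (m - 4)*(m^2 - 8*m + 15) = (m - 5)*(m - 4)*(m - 3)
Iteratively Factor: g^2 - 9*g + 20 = (g - 4)*(g - 5)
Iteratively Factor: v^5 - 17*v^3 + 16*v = (v + 1)*(v^4 - v^3 - 16*v^2 + 16*v) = (v - 1)*(v + 1)*(v^3 - 16*v) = (v - 4)*(v - 1)*(v + 1)*(v^2 + 4*v) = v*(v - 4)*(v - 1)*(v + 1)*(v + 4)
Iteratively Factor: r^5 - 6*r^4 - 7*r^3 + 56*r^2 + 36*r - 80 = (r + 2)*(r^4 - 8*r^3 + 9*r^2 + 38*r - 40) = (r - 1)*(r + 2)*(r^3 - 7*r^2 + 2*r + 40) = (r - 5)*(r - 1)*(r + 2)*(r^2 - 2*r - 8) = (r - 5)*(r - 4)*(r - 1)*(r + 2)*(r + 2)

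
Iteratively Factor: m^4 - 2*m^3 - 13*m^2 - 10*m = (m - 5)*(m^3 + 3*m^2 + 2*m) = (m - 5)*(m + 2)*(m^2 + m) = (m - 5)*(m + 1)*(m + 2)*(m)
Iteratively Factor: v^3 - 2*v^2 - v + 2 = (v - 2)*(v^2 - 1) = (v - 2)*(v - 1)*(v + 1)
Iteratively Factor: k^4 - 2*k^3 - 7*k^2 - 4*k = (k + 1)*(k^3 - 3*k^2 - 4*k) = (k + 1)^2*(k^2 - 4*k) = k*(k + 1)^2*(k - 4)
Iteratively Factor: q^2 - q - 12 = (q - 4)*(q + 3)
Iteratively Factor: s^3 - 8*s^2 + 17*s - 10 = (s - 5)*(s^2 - 3*s + 2) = (s - 5)*(s - 1)*(s - 2)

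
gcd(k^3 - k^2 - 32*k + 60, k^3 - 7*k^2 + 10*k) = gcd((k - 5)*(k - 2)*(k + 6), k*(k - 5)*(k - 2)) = k^2 - 7*k + 10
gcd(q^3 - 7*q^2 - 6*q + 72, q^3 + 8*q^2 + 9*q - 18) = q + 3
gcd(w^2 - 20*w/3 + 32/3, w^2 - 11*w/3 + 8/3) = w - 8/3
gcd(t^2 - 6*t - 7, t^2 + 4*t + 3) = t + 1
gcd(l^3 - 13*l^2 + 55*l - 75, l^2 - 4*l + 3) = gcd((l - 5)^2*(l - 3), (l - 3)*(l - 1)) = l - 3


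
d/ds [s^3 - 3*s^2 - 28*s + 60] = 3*s^2 - 6*s - 28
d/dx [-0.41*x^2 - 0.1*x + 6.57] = -0.82*x - 0.1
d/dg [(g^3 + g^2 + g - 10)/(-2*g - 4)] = (-g^3 - 7*g^2/2 - 2*g - 6)/(g^2 + 4*g + 4)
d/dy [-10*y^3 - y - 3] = -30*y^2 - 1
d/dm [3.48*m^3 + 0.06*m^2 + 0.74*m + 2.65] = 10.44*m^2 + 0.12*m + 0.74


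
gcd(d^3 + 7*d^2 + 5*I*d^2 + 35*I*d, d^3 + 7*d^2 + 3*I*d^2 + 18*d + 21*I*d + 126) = d + 7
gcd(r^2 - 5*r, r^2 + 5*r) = r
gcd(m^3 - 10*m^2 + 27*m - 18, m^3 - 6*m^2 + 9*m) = m - 3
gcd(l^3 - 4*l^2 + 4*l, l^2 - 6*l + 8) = l - 2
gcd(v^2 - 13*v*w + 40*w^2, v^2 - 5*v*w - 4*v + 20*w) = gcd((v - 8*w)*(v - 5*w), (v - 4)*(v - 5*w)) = v - 5*w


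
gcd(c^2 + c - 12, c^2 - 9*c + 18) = c - 3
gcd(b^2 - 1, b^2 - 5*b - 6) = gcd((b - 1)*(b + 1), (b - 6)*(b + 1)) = b + 1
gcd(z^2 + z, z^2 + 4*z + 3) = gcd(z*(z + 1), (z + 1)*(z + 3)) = z + 1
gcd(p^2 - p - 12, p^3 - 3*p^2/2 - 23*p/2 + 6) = p^2 - p - 12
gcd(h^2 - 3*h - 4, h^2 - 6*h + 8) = h - 4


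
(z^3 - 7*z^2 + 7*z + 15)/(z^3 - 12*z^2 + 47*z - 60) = (z + 1)/(z - 4)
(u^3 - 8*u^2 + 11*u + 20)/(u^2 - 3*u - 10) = (u^2 - 3*u - 4)/(u + 2)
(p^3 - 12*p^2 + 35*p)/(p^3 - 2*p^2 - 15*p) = (p - 7)/(p + 3)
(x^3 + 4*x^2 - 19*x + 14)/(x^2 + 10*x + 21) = (x^2 - 3*x + 2)/(x + 3)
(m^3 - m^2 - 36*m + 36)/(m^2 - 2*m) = (m^3 - m^2 - 36*m + 36)/(m*(m - 2))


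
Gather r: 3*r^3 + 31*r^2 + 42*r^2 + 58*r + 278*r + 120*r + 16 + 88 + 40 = 3*r^3 + 73*r^2 + 456*r + 144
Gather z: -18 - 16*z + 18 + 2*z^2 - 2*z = 2*z^2 - 18*z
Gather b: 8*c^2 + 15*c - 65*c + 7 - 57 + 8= 8*c^2 - 50*c - 42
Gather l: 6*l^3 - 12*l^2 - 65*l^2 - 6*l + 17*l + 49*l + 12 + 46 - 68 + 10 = 6*l^3 - 77*l^2 + 60*l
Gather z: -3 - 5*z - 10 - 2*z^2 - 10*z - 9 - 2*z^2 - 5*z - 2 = -4*z^2 - 20*z - 24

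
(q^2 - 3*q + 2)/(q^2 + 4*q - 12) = (q - 1)/(q + 6)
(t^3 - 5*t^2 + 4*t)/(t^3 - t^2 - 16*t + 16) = t/(t + 4)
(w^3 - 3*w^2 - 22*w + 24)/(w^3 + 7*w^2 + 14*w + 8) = (w^2 - 7*w + 6)/(w^2 + 3*w + 2)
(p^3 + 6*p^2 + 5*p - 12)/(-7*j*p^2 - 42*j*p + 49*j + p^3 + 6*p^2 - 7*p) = (p^2 + 7*p + 12)/(-7*j*p - 49*j + p^2 + 7*p)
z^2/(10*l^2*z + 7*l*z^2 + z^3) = z/(10*l^2 + 7*l*z + z^2)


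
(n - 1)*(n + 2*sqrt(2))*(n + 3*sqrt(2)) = n^3 - n^2 + 5*sqrt(2)*n^2 - 5*sqrt(2)*n + 12*n - 12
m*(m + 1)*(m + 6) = m^3 + 7*m^2 + 6*m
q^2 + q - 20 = (q - 4)*(q + 5)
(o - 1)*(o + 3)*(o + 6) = o^3 + 8*o^2 + 9*o - 18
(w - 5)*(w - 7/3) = w^2 - 22*w/3 + 35/3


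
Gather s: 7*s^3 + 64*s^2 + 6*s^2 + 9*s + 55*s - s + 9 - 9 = 7*s^3 + 70*s^2 + 63*s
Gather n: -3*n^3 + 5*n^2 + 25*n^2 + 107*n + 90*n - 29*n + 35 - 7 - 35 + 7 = -3*n^3 + 30*n^2 + 168*n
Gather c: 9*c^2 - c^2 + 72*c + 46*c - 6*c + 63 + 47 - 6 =8*c^2 + 112*c + 104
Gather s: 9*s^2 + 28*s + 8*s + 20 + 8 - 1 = 9*s^2 + 36*s + 27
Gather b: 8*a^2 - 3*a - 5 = 8*a^2 - 3*a - 5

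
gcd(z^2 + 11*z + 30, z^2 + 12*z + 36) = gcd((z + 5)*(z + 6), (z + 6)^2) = z + 6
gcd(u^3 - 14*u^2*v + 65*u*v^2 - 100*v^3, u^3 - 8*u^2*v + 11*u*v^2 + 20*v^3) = u^2 - 9*u*v + 20*v^2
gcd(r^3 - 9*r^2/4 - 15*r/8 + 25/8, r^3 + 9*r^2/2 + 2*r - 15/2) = r - 1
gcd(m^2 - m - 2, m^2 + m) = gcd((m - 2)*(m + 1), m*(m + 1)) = m + 1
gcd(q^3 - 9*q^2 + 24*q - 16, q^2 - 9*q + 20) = q - 4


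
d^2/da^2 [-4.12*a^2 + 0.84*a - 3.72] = -8.24000000000000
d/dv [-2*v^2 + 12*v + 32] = 12 - 4*v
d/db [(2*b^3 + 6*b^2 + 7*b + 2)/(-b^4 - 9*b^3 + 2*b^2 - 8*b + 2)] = (2*b^6 + 12*b^5 + 79*b^4 + 102*b^3 + 4*b^2 + 16*b + 30)/(b^8 + 18*b^7 + 77*b^6 - 20*b^5 + 144*b^4 - 68*b^3 + 72*b^2 - 32*b + 4)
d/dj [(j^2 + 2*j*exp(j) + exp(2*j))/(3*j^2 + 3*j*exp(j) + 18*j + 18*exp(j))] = (j*exp(j) + 5*exp(j) + 6)/(3*(j^2 + 12*j + 36))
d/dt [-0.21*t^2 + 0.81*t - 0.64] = 0.81 - 0.42*t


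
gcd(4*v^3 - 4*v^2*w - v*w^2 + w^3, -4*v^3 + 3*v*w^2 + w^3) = 2*v^2 - v*w - w^2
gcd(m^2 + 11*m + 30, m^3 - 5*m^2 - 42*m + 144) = m + 6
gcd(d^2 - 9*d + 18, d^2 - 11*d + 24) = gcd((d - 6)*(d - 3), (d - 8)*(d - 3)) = d - 3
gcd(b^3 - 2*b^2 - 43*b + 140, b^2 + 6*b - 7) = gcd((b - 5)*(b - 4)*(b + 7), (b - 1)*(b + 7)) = b + 7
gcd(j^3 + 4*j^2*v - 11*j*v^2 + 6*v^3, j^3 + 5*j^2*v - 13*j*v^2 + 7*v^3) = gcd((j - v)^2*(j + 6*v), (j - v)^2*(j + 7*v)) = j^2 - 2*j*v + v^2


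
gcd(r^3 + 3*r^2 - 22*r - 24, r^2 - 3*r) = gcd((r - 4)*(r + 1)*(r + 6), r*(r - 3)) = 1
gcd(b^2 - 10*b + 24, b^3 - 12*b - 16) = b - 4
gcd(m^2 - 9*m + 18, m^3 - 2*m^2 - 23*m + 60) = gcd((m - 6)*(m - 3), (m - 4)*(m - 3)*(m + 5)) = m - 3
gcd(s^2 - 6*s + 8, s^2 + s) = 1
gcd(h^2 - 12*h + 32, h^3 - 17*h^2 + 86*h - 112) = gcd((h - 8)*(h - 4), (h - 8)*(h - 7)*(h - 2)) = h - 8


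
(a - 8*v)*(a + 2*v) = a^2 - 6*a*v - 16*v^2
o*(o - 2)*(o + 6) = o^3 + 4*o^2 - 12*o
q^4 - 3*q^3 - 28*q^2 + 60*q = q*(q - 6)*(q - 2)*(q + 5)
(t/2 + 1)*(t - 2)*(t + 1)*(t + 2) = t^4/2 + 3*t^3/2 - t^2 - 6*t - 4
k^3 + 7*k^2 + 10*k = k*(k + 2)*(k + 5)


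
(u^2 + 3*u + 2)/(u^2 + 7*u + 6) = (u + 2)/(u + 6)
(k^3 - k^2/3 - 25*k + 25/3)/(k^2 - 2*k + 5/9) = 3*(k^2 - 25)/(3*k - 5)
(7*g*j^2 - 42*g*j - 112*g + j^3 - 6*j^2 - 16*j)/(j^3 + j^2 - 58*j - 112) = (7*g + j)/(j + 7)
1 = 1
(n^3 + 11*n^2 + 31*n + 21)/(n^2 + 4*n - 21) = (n^2 + 4*n + 3)/(n - 3)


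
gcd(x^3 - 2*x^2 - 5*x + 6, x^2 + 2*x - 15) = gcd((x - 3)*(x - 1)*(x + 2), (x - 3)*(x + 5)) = x - 3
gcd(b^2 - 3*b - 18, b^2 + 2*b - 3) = b + 3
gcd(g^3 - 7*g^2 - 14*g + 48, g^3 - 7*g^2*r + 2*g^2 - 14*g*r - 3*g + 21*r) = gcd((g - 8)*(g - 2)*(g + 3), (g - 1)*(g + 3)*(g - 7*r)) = g + 3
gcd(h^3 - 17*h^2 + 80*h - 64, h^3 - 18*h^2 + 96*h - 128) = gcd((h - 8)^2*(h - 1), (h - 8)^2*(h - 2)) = h^2 - 16*h + 64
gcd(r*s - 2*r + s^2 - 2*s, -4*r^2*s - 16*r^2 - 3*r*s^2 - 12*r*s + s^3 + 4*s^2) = r + s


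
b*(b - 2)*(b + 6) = b^3 + 4*b^2 - 12*b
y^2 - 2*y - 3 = (y - 3)*(y + 1)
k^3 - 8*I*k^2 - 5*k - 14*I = (k - 7*I)*(k - 2*I)*(k + I)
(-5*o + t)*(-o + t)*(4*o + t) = 20*o^3 - 19*o^2*t - 2*o*t^2 + t^3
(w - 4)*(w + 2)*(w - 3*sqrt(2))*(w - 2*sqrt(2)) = w^4 - 5*sqrt(2)*w^3 - 2*w^3 + 4*w^2 + 10*sqrt(2)*w^2 - 24*w + 40*sqrt(2)*w - 96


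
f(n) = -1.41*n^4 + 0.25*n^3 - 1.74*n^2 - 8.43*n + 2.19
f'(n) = -5.64*n^3 + 0.75*n^2 - 3.48*n - 8.43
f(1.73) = -28.94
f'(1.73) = -41.41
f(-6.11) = -2033.38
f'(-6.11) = 1327.31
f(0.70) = -4.82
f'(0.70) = -12.43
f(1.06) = -10.18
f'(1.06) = -17.99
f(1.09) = -10.73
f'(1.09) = -18.64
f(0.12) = 1.15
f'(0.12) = -8.85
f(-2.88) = -90.94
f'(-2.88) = 142.54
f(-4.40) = -544.18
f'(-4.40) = 501.84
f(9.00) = -9283.38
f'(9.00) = -4090.56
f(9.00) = -9283.38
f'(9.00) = -4090.56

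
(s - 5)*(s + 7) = s^2 + 2*s - 35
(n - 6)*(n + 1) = n^2 - 5*n - 6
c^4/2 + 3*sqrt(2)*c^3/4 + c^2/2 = c^2*(c/2 + sqrt(2)/2)*(c + sqrt(2)/2)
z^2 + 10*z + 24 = (z + 4)*(z + 6)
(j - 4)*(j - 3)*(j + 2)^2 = j^4 - 3*j^3 - 12*j^2 + 20*j + 48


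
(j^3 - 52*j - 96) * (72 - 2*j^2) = -2*j^5 + 176*j^3 + 192*j^2 - 3744*j - 6912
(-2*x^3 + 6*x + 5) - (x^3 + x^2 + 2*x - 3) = -3*x^3 - x^2 + 4*x + 8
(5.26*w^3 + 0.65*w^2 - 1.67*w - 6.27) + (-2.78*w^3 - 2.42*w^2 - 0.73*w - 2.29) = 2.48*w^3 - 1.77*w^2 - 2.4*w - 8.56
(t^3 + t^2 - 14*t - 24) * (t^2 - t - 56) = t^5 - 71*t^3 - 66*t^2 + 808*t + 1344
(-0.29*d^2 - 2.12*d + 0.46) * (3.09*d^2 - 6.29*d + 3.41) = -0.8961*d^4 - 4.7267*d^3 + 13.7673*d^2 - 10.1226*d + 1.5686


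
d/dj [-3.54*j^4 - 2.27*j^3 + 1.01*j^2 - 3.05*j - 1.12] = -14.16*j^3 - 6.81*j^2 + 2.02*j - 3.05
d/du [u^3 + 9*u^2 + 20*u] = 3*u^2 + 18*u + 20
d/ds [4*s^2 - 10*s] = 8*s - 10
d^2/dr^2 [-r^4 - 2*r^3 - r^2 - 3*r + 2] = -12*r^2 - 12*r - 2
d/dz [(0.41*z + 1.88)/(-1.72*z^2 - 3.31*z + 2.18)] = (0.7052*z^2 + 6.4672*z + 7.1166)/(2.9584*z^4 + 11.3864*z^3 + 3.4569*z^2 - 14.4316*z + 4.7524)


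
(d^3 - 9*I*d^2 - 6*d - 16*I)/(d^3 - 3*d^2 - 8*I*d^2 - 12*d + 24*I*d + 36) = (d^2 - 7*I*d + 8)/(d^2 + d*(-3 - 6*I) + 18*I)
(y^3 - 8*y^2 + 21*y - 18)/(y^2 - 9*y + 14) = (y^2 - 6*y + 9)/(y - 7)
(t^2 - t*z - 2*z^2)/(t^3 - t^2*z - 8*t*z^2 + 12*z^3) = (-t - z)/(-t^2 - t*z + 6*z^2)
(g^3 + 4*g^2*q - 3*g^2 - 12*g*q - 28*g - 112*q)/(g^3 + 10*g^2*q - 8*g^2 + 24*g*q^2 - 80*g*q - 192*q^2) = (g^2 - 3*g - 28)/(g^2 + 6*g*q - 8*g - 48*q)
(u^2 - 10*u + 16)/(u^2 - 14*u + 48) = (u - 2)/(u - 6)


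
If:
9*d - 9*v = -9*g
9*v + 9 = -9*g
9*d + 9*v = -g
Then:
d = 5/13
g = -9/13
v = -4/13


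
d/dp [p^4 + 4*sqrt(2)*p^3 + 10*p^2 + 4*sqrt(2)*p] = 4*p^3 + 12*sqrt(2)*p^2 + 20*p + 4*sqrt(2)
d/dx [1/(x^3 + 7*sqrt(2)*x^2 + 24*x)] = (-3*x^2 - 14*sqrt(2)*x - 24)/(x^2*(x^2 + 7*sqrt(2)*x + 24)^2)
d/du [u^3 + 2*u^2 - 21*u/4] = 3*u^2 + 4*u - 21/4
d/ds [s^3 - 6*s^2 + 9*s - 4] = 3*s^2 - 12*s + 9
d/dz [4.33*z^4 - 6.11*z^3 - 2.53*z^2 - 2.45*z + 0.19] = 17.32*z^3 - 18.33*z^2 - 5.06*z - 2.45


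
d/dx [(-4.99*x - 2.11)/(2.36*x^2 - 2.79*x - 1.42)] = (11.7764*x^2 + 9.9592*x + 1.1989)/(5.5696*x^4 - 13.1688*x^3 + 1.0817*x^2 + 7.9236*x + 2.0164)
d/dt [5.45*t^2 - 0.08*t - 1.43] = 10.9*t - 0.08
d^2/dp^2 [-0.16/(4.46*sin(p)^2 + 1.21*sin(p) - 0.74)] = (12.730624*sin(p)^4 + 2.590368*sin(p)^3 - 16.749424*sin(p)^2 - 5.037472*sin(p) - 1.52464)/(4.46*sin(p)^2 + 1.21*sin(p) - 0.74)^3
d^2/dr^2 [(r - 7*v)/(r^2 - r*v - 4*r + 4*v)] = 2*((r - 7*v)*(-2*r + v + 4)^2 + (-3*r + 8*v + 4)*(r^2 - r*v - 4*r + 4*v))/(r^2 - r*v - 4*r + 4*v)^3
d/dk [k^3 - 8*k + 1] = 3*k^2 - 8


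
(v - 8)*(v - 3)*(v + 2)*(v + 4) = v^4 - 5*v^3 - 34*v^2 + 56*v + 192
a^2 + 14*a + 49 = (a + 7)^2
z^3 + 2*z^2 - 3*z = z*(z - 1)*(z + 3)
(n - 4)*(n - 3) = n^2 - 7*n + 12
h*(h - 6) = h^2 - 6*h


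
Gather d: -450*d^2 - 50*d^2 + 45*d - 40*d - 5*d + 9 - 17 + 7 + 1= -500*d^2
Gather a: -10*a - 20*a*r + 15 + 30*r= a*(-20*r - 10) + 30*r + 15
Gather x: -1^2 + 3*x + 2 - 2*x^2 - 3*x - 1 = -2*x^2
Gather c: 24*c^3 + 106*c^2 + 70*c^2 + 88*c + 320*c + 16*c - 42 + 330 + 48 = 24*c^3 + 176*c^2 + 424*c + 336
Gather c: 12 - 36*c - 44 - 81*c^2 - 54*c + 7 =-81*c^2 - 90*c - 25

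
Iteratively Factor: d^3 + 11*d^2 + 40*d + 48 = (d + 4)*(d^2 + 7*d + 12) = (d + 3)*(d + 4)*(d + 4)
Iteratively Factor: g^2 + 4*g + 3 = (g + 1)*(g + 3)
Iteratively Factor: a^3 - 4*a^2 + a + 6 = (a - 3)*(a^2 - a - 2) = (a - 3)*(a + 1)*(a - 2)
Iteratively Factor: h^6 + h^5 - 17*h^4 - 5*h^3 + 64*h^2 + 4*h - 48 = (h - 1)*(h^5 + 2*h^4 - 15*h^3 - 20*h^2 + 44*h + 48) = (h - 1)*(h + 1)*(h^4 + h^3 - 16*h^2 - 4*h + 48) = (h - 1)*(h + 1)*(h + 4)*(h^3 - 3*h^2 - 4*h + 12) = (h - 2)*(h - 1)*(h + 1)*(h + 4)*(h^2 - h - 6) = (h - 2)*(h - 1)*(h + 1)*(h + 2)*(h + 4)*(h - 3)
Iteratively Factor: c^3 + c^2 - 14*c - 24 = (c + 2)*(c^2 - c - 12) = (c + 2)*(c + 3)*(c - 4)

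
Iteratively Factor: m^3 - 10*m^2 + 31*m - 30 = (m - 3)*(m^2 - 7*m + 10) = (m - 5)*(m - 3)*(m - 2)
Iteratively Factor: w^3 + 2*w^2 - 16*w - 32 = (w + 4)*(w^2 - 2*w - 8) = (w - 4)*(w + 4)*(w + 2)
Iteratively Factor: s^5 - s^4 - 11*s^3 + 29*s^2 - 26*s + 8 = (s - 1)*(s^4 - 11*s^2 + 18*s - 8) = (s - 1)*(s + 4)*(s^3 - 4*s^2 + 5*s - 2) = (s - 1)^2*(s + 4)*(s^2 - 3*s + 2) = (s - 1)^3*(s + 4)*(s - 2)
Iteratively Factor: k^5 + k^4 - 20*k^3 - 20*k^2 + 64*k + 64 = (k + 2)*(k^4 - k^3 - 18*k^2 + 16*k + 32) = (k + 2)*(k + 4)*(k^3 - 5*k^2 + 2*k + 8) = (k - 4)*(k + 2)*(k + 4)*(k^2 - k - 2) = (k - 4)*(k - 2)*(k + 2)*(k + 4)*(k + 1)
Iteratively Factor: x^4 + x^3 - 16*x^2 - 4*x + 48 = (x + 4)*(x^3 - 3*x^2 - 4*x + 12) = (x + 2)*(x + 4)*(x^2 - 5*x + 6) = (x - 3)*(x + 2)*(x + 4)*(x - 2)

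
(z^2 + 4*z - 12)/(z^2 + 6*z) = (z - 2)/z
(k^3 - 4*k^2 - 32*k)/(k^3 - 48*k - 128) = k/(k + 4)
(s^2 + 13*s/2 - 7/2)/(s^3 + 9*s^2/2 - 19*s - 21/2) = (2*s - 1)/(2*s^2 - 5*s - 3)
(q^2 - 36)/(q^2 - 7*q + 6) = (q + 6)/(q - 1)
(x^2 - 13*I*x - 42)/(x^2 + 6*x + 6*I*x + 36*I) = (x^2 - 13*I*x - 42)/(x^2 + 6*x*(1 + I) + 36*I)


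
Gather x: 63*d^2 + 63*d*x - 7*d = 63*d^2 + 63*d*x - 7*d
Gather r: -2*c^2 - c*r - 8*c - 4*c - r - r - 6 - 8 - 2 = -2*c^2 - 12*c + r*(-c - 2) - 16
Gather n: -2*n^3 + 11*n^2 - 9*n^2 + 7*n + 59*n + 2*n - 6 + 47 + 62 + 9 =-2*n^3 + 2*n^2 + 68*n + 112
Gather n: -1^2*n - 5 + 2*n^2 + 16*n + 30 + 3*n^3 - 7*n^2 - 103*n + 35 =3*n^3 - 5*n^2 - 88*n + 60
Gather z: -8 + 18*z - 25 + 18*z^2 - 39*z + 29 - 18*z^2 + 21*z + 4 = 0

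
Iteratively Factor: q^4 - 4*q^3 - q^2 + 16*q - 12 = (q - 1)*(q^3 - 3*q^2 - 4*q + 12) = (q - 2)*(q - 1)*(q^2 - q - 6) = (q - 2)*(q - 1)*(q + 2)*(q - 3)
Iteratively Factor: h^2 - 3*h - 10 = (h - 5)*(h + 2)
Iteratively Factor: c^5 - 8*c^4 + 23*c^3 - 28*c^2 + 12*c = (c - 2)*(c^4 - 6*c^3 + 11*c^2 - 6*c) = (c - 2)^2*(c^3 - 4*c^2 + 3*c) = c*(c - 2)^2*(c^2 - 4*c + 3) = c*(c - 3)*(c - 2)^2*(c - 1)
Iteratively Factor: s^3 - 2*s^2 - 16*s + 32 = (s - 2)*(s^2 - 16) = (s - 2)*(s + 4)*(s - 4)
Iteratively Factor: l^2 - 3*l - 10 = (l + 2)*(l - 5)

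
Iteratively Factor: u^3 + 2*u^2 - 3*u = (u - 1)*(u^2 + 3*u) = u*(u - 1)*(u + 3)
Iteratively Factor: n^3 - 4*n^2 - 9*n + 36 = (n - 3)*(n^2 - n - 12) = (n - 3)*(n + 3)*(n - 4)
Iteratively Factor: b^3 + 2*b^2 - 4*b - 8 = (b - 2)*(b^2 + 4*b + 4) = (b - 2)*(b + 2)*(b + 2)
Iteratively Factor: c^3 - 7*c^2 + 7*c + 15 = (c + 1)*(c^2 - 8*c + 15) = (c - 5)*(c + 1)*(c - 3)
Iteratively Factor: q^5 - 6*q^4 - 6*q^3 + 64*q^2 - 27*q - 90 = (q - 3)*(q^4 - 3*q^3 - 15*q^2 + 19*q + 30) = (q - 3)*(q + 1)*(q^3 - 4*q^2 - 11*q + 30) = (q - 5)*(q - 3)*(q + 1)*(q^2 + q - 6) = (q - 5)*(q - 3)*(q - 2)*(q + 1)*(q + 3)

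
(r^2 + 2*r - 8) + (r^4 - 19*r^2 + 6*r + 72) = r^4 - 18*r^2 + 8*r + 64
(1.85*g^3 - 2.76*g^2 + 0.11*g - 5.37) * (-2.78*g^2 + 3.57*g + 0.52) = -5.143*g^5 + 14.2773*g^4 - 9.197*g^3 + 13.8861*g^2 - 19.1137*g - 2.7924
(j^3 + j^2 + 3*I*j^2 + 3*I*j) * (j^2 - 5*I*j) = j^5 + j^4 - 2*I*j^4 + 15*j^3 - 2*I*j^3 + 15*j^2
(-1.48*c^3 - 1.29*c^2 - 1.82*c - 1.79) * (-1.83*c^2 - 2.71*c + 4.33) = 2.7084*c^5 + 6.3715*c^4 + 0.4181*c^3 + 2.6222*c^2 - 3.0297*c - 7.7507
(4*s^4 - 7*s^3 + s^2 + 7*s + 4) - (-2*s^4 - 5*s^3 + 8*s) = 6*s^4 - 2*s^3 + s^2 - s + 4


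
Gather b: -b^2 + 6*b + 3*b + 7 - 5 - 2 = -b^2 + 9*b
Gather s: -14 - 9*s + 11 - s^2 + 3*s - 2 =-s^2 - 6*s - 5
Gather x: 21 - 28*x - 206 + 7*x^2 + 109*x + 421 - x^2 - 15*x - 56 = 6*x^2 + 66*x + 180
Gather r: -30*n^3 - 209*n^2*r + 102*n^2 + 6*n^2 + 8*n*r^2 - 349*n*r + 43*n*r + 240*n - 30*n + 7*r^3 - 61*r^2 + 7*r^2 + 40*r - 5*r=-30*n^3 + 108*n^2 + 210*n + 7*r^3 + r^2*(8*n - 54) + r*(-209*n^2 - 306*n + 35)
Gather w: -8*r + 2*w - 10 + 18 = -8*r + 2*w + 8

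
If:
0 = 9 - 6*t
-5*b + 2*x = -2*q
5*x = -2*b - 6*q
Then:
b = x/17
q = -29*x/34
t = 3/2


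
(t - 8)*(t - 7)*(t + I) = t^3 - 15*t^2 + I*t^2 + 56*t - 15*I*t + 56*I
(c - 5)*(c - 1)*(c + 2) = c^3 - 4*c^2 - 7*c + 10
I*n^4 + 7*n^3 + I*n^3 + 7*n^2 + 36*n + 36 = (n - 6*I)*(n - 3*I)*(n + 2*I)*(I*n + I)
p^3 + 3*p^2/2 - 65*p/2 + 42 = (p - 4)*(p - 3/2)*(p + 7)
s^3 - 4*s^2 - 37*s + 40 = (s - 8)*(s - 1)*(s + 5)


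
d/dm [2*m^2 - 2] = 4*m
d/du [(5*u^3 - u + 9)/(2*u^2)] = (5*u^3 + u - 18)/(2*u^3)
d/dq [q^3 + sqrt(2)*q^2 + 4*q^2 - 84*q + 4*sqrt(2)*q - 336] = 3*q^2 + 2*sqrt(2)*q + 8*q - 84 + 4*sqrt(2)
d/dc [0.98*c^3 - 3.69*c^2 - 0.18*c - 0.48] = 2.94*c^2 - 7.38*c - 0.18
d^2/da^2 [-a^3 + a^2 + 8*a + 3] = 2 - 6*a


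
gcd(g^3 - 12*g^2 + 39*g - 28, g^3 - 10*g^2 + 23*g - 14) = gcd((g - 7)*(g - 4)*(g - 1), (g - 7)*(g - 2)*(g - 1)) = g^2 - 8*g + 7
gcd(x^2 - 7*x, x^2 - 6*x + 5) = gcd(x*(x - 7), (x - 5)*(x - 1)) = 1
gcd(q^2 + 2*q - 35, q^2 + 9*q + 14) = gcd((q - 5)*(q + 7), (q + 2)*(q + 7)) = q + 7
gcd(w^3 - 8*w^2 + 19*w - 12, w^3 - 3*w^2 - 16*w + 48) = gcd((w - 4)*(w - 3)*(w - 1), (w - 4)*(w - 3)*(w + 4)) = w^2 - 7*w + 12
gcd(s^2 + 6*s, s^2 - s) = s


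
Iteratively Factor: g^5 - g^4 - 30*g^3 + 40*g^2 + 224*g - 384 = (g - 3)*(g^4 + 2*g^3 - 24*g^2 - 32*g + 128) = (g - 3)*(g + 4)*(g^3 - 2*g^2 - 16*g + 32) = (g - 3)*(g - 2)*(g + 4)*(g^2 - 16) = (g - 4)*(g - 3)*(g - 2)*(g + 4)*(g + 4)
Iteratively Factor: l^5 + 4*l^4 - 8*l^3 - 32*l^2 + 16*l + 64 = (l - 2)*(l^4 + 6*l^3 + 4*l^2 - 24*l - 32) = (l - 2)*(l + 2)*(l^3 + 4*l^2 - 4*l - 16) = (l - 2)^2*(l + 2)*(l^2 + 6*l + 8) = (l - 2)^2*(l + 2)*(l + 4)*(l + 2)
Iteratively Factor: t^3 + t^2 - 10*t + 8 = (t - 1)*(t^2 + 2*t - 8) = (t - 2)*(t - 1)*(t + 4)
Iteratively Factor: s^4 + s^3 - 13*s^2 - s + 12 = (s + 1)*(s^3 - 13*s + 12) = (s - 1)*(s + 1)*(s^2 + s - 12) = (s - 1)*(s + 1)*(s + 4)*(s - 3)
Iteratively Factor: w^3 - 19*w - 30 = (w + 2)*(w^2 - 2*w - 15) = (w + 2)*(w + 3)*(w - 5)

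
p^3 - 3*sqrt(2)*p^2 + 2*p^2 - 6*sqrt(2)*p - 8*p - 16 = (p + 2)*(p - 4*sqrt(2))*(p + sqrt(2))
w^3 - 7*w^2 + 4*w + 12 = (w - 6)*(w - 2)*(w + 1)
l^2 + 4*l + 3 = (l + 1)*(l + 3)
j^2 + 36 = (j - 6*I)*(j + 6*I)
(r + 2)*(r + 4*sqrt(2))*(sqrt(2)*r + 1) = sqrt(2)*r^3 + 2*sqrt(2)*r^2 + 9*r^2 + 4*sqrt(2)*r + 18*r + 8*sqrt(2)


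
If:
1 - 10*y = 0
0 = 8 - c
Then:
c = 8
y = 1/10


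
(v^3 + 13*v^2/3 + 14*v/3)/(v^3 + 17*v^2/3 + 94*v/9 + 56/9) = 3*v/(3*v + 4)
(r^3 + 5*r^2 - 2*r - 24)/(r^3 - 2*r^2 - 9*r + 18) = (r + 4)/(r - 3)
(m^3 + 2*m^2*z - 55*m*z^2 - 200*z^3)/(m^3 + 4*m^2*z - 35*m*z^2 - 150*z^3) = (-m + 8*z)/(-m + 6*z)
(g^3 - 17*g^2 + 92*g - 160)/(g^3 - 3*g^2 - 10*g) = (g^2 - 12*g + 32)/(g*(g + 2))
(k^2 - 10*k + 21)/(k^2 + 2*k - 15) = (k - 7)/(k + 5)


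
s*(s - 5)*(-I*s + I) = -I*s^3 + 6*I*s^2 - 5*I*s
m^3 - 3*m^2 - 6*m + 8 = (m - 4)*(m - 1)*(m + 2)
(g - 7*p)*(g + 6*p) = g^2 - g*p - 42*p^2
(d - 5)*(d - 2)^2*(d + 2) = d^4 - 7*d^3 + 6*d^2 + 28*d - 40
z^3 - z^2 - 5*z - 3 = (z - 3)*(z + 1)^2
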